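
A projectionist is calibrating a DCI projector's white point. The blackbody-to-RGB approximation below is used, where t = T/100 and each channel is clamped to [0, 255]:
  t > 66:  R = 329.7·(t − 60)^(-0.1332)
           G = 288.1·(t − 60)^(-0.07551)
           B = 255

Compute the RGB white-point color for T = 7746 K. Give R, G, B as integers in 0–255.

t = 7746/100 = 77.46; the t > 66 branch applies.
R = 329.7·(77.46 − 60)^(-0.1332) = 329.7·17.46^(-0.1332) = 329.7·0.68322 = 225.257.
G = 288.1·(77.46 − 60)^(-0.07551) = 288.1·17.46^(-0.07551) = 288.1·0.80577 = 232.143.
B = 255 by definition for t > 66.
Rounded: (225, 232, 255).

R=225, G=232, B=255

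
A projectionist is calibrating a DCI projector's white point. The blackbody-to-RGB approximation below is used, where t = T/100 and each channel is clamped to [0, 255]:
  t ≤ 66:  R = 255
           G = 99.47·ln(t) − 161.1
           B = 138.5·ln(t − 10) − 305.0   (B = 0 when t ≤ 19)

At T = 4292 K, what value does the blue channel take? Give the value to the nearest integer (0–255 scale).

179

t = 4292/100 = 42.92; the t ≤ 66 branch applies.
B = 138.5·ln(42.92 − 10) − 305.0 = 138.5·ln 32.92 − 305.0 = 138.5·3.4941 − 305.0 = 178.930.
Rounded: 179.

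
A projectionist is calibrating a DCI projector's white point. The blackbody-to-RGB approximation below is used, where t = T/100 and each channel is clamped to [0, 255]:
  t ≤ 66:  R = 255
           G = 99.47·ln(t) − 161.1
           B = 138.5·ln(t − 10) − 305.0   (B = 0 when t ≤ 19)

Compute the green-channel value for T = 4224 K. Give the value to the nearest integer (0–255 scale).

211

t = 4224/100 = 42.24; the t ≤ 66 branch applies.
G = 99.47·ln 42.24 − 161.1 = 99.47·3.7434 − 161.1 = 211.253.
Rounded: 211.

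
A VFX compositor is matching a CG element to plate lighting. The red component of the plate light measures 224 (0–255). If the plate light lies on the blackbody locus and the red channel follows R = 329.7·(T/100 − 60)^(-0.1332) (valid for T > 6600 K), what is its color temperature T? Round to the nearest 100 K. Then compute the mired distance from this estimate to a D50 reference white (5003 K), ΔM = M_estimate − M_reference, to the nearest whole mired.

(t − 60)^(-0.1332) = 224/329.7 = 0.67941.
t − 60 = 0.67941^(1/-0.1332) = 0.67941^(-7.508) = 18.209, so t = 78.209.
T = 100·t = 7821 K → 7800 K to the nearest 100 K.
M_estimate = 10⁶/7800 = 128.21; M_reference = 10⁶/5003 = 199.88.
ΔM = 128.21 − 199.88 = -71.67 → -72 mireds.

-72 mireds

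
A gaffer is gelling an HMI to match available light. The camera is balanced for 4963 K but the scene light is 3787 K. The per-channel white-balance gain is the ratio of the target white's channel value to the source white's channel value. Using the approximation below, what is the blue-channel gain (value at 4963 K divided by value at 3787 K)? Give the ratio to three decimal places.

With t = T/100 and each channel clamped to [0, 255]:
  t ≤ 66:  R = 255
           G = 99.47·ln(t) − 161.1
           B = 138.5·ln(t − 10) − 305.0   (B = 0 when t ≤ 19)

1.313

At 3787 K (t = 37.87):
  B = 138.5·ln(37.87 − 10) − 305.0 = 138.5·ln 27.87 − 305.0 = 138.5·3.3276 − 305.0 = 155.866.
At 4963 K (t = 49.63):
  B = 138.5·ln(49.63 − 10) − 305.0 = 138.5·ln 39.63 − 305.0 = 138.5·3.6796 − 305.0 = 204.623.
Gain = 204.623 / 155.866 = 1.3128 → 1.313.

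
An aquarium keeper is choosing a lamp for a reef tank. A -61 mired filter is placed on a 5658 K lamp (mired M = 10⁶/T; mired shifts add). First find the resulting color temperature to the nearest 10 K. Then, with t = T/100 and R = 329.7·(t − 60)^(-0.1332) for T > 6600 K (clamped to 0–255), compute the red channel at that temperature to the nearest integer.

M_in = 10⁶/5658 = 176.74; M_out = 176.74 + (-61) = 115.74.
T_out = 10⁶/115.74 = 8640.0 K → 8640 K; t = 86.4.
R = 329.7·(86.4 − 60)^(-0.1332) = 329.7·26.4^(-0.1332) = 329.7·0.64661 = 213.187.
Rounded: 213.

213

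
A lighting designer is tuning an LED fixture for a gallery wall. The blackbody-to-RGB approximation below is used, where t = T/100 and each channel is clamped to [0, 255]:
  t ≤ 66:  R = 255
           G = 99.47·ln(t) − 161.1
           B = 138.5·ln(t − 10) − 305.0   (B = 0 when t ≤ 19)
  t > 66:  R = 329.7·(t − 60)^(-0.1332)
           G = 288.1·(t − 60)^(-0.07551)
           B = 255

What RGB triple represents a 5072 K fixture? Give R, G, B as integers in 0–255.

t = 5072/100 = 50.72; the t ≤ 66 branch applies.
R = 255 by definition for t ≤ 66.
G = 99.47·ln 50.72 − 161.1 = 99.47·3.9263 − 161.1 = 229.451.
B = 138.5·ln(50.72 − 10) − 305.0 = 138.5·ln 40.72 − 305.0 = 138.5·3.7067 − 305.0 = 208.381.
Rounded: (255, 229, 208).

R=255, G=229, B=208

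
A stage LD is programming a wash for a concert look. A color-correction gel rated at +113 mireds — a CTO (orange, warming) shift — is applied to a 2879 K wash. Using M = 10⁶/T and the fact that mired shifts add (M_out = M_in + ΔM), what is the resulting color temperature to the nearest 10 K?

M_in = 10⁶/2879 = 347.34 mireds.
M_out = 347.34 + (+113) = 460.34 mireds.
T_out = 10⁶/460.34 = 2172.3 K → 2170 K.

2170 K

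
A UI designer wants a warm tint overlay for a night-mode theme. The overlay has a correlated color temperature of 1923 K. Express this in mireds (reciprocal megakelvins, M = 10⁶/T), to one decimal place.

M = 10⁶ / 1923 = 520.021 → 520.0 mireds.

520.0 mireds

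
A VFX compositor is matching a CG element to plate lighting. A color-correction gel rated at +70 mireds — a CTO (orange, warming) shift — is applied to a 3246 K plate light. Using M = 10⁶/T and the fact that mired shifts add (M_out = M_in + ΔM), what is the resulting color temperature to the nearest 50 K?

2650 K

M_in = 10⁶/3246 = 308.07 mireds.
M_out = 308.07 + (+70) = 378.07 mireds.
T_out = 10⁶/378.07 = 2645.0 K → 2650 K.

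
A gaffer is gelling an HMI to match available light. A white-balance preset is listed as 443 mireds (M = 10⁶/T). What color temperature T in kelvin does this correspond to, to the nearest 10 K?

2260 K

T = 10⁶ / 443 = 2257.34 K → 2260 K.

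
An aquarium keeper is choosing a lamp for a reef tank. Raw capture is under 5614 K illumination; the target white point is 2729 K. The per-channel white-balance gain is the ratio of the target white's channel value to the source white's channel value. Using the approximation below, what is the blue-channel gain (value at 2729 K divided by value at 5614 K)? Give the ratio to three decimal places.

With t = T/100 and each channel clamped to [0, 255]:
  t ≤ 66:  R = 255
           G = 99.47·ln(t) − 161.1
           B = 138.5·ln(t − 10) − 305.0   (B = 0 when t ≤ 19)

0.398

At 5614 K (t = 56.14):
  B = 138.5·ln(56.14 − 10) − 305.0 = 138.5·ln 46.14 − 305.0 = 138.5·3.8317 − 305.0 = 225.688.
At 2729 K (t = 27.29):
  B = 138.5·ln(27.29 − 10) − 305.0 = 138.5·ln 17.29 − 305.0 = 138.5·2.8501 − 305.0 = 89.743.
Gain = 89.743 / 225.688 = 0.3976 → 0.398.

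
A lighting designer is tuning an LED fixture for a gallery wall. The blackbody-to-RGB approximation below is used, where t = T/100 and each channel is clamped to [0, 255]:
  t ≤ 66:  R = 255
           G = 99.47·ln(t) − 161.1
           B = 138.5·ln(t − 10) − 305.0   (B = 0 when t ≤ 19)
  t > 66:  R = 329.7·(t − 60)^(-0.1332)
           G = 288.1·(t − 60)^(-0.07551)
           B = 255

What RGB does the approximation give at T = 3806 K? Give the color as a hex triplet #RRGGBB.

t = 3806/100 = 38.06; the t ≤ 66 branch applies.
R = 255 by definition for t ≤ 66.
G = 99.47·ln 38.06 − 161.1 = 99.47·3.6392 − 161.1 = 200.888.
B = 138.5·ln(38.06 − 10) − 305.0 = 138.5·ln 28.06 − 305.0 = 138.5·3.3343 − 305.0 = 156.807.
Rounded: (255, 201, 157).
In hex: #FFC99D.

#FFC99D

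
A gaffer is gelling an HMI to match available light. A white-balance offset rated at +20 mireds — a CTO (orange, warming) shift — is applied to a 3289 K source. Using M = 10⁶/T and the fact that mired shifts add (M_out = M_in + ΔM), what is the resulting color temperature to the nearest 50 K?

M_in = 10⁶/3289 = 304.04 mireds.
M_out = 304.04 + (+20) = 324.04 mireds.
T_out = 10⁶/324.04 = 3086.0 K → 3100 K.

3100 K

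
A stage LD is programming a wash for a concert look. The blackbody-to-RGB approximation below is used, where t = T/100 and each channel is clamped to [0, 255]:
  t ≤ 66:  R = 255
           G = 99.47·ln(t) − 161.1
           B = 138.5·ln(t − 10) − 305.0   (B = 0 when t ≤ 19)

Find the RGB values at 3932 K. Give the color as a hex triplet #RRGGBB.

t = 3932/100 = 39.32; the t ≤ 66 branch applies.
R = 255 by definition for t ≤ 66.
G = 99.47·ln 39.32 − 161.1 = 99.47·3.6717 − 161.1 = 204.127.
B = 138.5·ln(39.32 − 10) − 305.0 = 138.5·ln 29.32 − 305.0 = 138.5·3.3783 − 305.0 = 162.890.
Rounded: (255, 204, 163).
In hex: #FFCCA3.

#FFCCA3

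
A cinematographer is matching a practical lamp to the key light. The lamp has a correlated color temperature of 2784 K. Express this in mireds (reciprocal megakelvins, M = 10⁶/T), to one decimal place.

359.2 mireds

M = 10⁶ / 2784 = 359.195 → 359.2 mireds.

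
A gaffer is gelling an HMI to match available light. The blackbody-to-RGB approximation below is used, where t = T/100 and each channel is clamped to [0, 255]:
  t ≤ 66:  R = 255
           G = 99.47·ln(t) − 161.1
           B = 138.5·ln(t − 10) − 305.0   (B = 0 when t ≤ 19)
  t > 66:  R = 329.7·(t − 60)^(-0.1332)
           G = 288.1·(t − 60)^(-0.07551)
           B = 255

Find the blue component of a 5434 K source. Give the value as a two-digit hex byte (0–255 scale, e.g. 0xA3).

0xDC

t = 5434/100 = 54.34; the t ≤ 66 branch applies.
B = 138.5·ln(54.34 − 10) − 305.0 = 138.5·ln 44.34 − 305.0 = 138.5·3.7919 − 305.0 = 220.176.
Rounded: 220; in hex, 0xDC.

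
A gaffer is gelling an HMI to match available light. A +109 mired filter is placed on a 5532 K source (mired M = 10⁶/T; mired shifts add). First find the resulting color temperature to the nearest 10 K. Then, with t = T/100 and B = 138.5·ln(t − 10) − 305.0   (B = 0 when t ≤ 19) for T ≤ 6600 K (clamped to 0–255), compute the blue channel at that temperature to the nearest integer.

M_in = 10⁶/5532 = 180.77; M_out = 180.77 + (+109) = 289.77.
T_out = 10⁶/289.77 = 3451.1 K → 3450 K; t = 34.5.
B = 138.5·ln(34.5 − 10) − 305.0 = 138.5·ln 24.5 − 305.0 = 138.5·3.1987 − 305.0 = 138.016.
Rounded: 138.

138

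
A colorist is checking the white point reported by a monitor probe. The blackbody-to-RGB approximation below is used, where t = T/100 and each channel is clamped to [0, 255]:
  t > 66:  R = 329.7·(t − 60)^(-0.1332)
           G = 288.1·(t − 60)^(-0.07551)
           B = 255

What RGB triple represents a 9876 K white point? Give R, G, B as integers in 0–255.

t = 9876/100 = 98.76; the t > 66 branch applies.
R = 329.7·(98.76 − 60)^(-0.1332) = 329.7·38.76^(-0.1332) = 329.7·0.61437 = 202.557.
G = 288.1·(98.76 − 60)^(-0.07551) = 288.1·38.76^(-0.07551) = 288.1·0.75868 = 218.577.
B = 255 by definition for t > 66.
Rounded: (203, 219, 255).

R=203, G=219, B=255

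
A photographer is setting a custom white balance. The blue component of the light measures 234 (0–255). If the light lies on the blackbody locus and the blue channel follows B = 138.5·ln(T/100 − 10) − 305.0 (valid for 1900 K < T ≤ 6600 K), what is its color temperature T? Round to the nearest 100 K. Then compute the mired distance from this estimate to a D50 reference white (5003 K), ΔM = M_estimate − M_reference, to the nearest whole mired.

ln(t − 10) = (234 + 305.0) / 138.5 = 3.8917.
t − 10 = e^3.8917 = 48.994, so t = 58.994.
T = 100·t = 5899 K → 5900 K to the nearest 100 K.
M_estimate = 10⁶/5900 = 169.49; M_reference = 10⁶/5003 = 199.88.
ΔM = 169.49 − 199.88 = -30.39 → -30 mireds.

-30 mireds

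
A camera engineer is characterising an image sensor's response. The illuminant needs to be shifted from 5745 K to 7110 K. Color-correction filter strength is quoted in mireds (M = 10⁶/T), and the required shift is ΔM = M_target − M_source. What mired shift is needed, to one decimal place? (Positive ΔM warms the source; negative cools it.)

M_source = 10⁶/5745 = 174.064; M_target = 10⁶/7110 = 140.647.
ΔM = 140.647 − 174.064 = -33.417 → -33.4 mireds, a cooling shift.

-33.4 mireds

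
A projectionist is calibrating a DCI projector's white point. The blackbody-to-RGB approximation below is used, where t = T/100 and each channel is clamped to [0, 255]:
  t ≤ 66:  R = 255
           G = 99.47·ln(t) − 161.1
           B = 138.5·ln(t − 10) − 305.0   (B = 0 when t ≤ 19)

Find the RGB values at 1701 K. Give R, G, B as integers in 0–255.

t = 1701/100 = 17.01; the t ≤ 66 branch applies.
R = 255 by definition for t ≤ 66.
G = 99.47·ln 17.01 − 161.1 = 99.47·2.8338 − 161.1 = 120.778.
t = 17.01 ≤ 19, so B = 0.
Rounded: (255, 121, 0).

R=255, G=121, B=0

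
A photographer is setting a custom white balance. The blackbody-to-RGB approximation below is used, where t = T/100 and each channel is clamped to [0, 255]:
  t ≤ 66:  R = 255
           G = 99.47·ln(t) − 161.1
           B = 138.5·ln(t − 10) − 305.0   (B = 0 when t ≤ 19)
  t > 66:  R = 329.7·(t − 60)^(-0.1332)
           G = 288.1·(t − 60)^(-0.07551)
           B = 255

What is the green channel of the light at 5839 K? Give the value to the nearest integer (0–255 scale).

243

t = 5839/100 = 58.39; the t ≤ 66 branch applies.
G = 99.47·ln 58.39 − 161.1 = 99.47·4.0671 − 161.1 = 243.459.
Rounded: 243.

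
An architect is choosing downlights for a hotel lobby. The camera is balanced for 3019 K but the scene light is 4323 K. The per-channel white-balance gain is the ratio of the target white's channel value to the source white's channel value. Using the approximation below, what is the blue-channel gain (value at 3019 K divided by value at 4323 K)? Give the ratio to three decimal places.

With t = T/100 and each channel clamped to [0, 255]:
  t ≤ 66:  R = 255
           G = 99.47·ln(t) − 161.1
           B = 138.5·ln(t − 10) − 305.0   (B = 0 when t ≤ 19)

At 4323 K (t = 43.23):
  B = 138.5·ln(43.23 − 10) − 305.0 = 138.5·ln 33.23 − 305.0 = 138.5·3.5035 − 305.0 = 180.228.
At 3019 K (t = 30.19):
  B = 138.5·ln(30.19 − 10) − 305.0 = 138.5·ln 20.19 − 305.0 = 138.5·3.0052 − 305.0 = 111.218.
Gain = 111.218 / 180.228 = 0.6171 → 0.617.

0.617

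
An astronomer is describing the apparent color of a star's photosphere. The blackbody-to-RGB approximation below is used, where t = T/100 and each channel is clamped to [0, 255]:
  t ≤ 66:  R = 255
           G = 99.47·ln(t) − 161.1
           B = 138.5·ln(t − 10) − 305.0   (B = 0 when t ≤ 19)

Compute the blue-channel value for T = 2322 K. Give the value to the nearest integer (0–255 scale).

t = 2322/100 = 23.22; the t ≤ 66 branch applies.
B = 138.5·ln(23.22 − 10) − 305.0 = 138.5·ln 13.22 − 305.0 = 138.5·2.5817 − 305.0 = 52.570.
Rounded: 53.

53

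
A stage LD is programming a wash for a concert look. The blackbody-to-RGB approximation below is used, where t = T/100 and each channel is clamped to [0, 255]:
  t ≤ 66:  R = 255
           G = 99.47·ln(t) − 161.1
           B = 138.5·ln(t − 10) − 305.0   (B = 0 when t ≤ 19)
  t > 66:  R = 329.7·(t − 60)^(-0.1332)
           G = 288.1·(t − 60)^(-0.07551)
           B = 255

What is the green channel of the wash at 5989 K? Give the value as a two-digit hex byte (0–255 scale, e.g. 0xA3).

t = 5989/100 = 59.89; the t ≤ 66 branch applies.
G = 99.47·ln 59.89 − 161.1 = 99.47·4.0925 − 161.1 = 245.982.
Rounded: 246; in hex, 0xF6.

0xF6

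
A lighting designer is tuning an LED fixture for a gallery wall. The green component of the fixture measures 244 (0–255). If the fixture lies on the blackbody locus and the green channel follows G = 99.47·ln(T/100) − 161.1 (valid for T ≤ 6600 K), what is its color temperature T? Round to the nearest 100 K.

ln t = (244 + 161.1) / 99.47 = 4.0726.
t = e^4.0726 = 58.709.
T = 100·t = 5871 K → 5900 K to the nearest 100 K.

5900 K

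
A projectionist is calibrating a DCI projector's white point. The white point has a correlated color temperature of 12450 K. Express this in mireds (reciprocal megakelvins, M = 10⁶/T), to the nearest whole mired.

80 mireds

M = 10⁶ / 12450 = 80.321 → 80 mireds.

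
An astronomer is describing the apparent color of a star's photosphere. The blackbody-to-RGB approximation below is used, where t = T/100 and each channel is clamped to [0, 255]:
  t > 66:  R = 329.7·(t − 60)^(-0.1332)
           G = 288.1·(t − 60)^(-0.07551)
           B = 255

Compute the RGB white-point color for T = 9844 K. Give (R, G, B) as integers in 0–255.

t = 9844/100 = 98.44; the t > 66 branch applies.
R = 329.7·(98.44 − 60)^(-0.1332) = 329.7·38.44^(-0.1332) = 329.7·0.61504 = 202.780.
G = 288.1·(98.44 − 60)^(-0.07551) = 288.1·38.44^(-0.07551) = 288.1·0.75916 = 218.714.
B = 255 by definition for t > 66.
Rounded: (203, 219, 255).

(203, 219, 255)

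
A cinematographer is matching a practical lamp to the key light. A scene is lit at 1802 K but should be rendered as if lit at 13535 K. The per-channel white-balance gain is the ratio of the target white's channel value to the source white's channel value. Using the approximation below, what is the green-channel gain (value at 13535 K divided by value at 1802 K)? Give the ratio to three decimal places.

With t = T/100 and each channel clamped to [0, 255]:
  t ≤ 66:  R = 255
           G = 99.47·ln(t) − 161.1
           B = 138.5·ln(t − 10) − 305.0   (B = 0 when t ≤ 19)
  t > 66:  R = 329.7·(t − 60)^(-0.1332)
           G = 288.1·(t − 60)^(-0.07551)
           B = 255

At 1802 K (t = 18.02):
  G = 99.47·ln 18.02 − 161.1 = 99.47·2.8915 − 161.1 = 126.516.
At 13535 K (t = 135.35):
  G = 288.1·(135.35 − 60)^(-0.07551) = 288.1·75.35^(-0.07551) = 288.1·0.72154 = 207.876.
Gain = 207.876 / 126.516 = 1.6431 → 1.643.

1.643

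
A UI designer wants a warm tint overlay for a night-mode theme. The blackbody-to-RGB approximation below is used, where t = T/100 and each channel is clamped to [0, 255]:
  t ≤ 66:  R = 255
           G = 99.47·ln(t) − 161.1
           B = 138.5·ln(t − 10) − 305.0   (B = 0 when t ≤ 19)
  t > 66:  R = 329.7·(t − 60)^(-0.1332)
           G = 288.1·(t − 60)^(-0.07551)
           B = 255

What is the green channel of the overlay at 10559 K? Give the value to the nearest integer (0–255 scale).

216

t = 10559/100 = 105.59; the t > 66 branch applies.
G = 288.1·(105.59 − 60)^(-0.07551) = 288.1·45.59^(-0.07551) = 288.1·0.74944 = 215.915.
Rounded: 216.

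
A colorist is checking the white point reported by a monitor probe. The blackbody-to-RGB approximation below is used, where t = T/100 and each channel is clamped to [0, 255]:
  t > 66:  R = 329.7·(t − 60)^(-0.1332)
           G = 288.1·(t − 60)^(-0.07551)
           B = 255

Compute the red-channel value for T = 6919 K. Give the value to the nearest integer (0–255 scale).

t = 6919/100 = 69.19; the t > 66 branch applies.
R = 329.7·(69.19 − 60)^(-0.1332) = 329.7·9.19^(-0.1332) = 329.7·0.74419 = 245.361.
Rounded: 245.

245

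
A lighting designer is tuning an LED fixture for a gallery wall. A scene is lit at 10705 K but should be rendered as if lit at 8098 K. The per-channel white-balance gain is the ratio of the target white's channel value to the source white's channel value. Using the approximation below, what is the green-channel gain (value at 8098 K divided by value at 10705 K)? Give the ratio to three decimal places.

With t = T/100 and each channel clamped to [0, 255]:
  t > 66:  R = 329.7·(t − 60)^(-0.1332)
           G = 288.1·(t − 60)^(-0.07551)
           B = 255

1.063

At 10705 K (t = 107.05):
  G = 288.1·(107.05 − 60)^(-0.07551) = 288.1·47.05^(-0.07551) = 288.1·0.74766 = 215.401.
At 8098 K (t = 80.98):
  G = 288.1·(80.98 − 60)^(-0.07551) = 288.1·20.98^(-0.07551) = 288.1·0.79468 = 228.946.
Gain = 228.946 / 215.401 = 1.0629 → 1.063.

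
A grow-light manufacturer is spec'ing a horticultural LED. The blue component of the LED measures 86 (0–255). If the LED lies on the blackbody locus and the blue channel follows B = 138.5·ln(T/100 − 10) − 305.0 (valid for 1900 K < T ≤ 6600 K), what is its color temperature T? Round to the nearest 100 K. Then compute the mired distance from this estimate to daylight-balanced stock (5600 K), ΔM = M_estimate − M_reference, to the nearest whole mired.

+192 mireds

ln(t − 10) = (86 + 305.0) / 138.5 = 2.8231.
t − 10 = e^2.8231 = 16.829, so t = 26.829.
T = 100·t = 2683 K → 2700 K to the nearest 100 K.
M_estimate = 10⁶/2700 = 370.37; M_reference = 10⁶/5600 = 178.57.
ΔM = 370.37 − 178.57 = 191.80 → +192 mireds.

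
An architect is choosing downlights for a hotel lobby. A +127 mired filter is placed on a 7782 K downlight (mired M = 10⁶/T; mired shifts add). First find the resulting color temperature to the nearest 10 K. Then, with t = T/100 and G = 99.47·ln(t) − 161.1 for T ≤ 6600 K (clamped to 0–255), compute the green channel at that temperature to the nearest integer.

204

M_in = 10⁶/7782 = 128.50; M_out = 128.50 + (+127) = 255.50.
T_out = 10⁶/255.50 = 3913.9 K → 3910 K; t = 39.1.
G = 99.47·ln 39.1 − 161.1 = 99.47·3.6661 − 161.1 = 203.569.
Rounded: 204.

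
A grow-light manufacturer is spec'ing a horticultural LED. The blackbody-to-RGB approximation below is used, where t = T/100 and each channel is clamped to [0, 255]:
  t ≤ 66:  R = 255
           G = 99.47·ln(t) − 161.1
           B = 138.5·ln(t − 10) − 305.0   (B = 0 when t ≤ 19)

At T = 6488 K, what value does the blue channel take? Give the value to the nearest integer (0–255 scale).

t = 6488/100 = 64.88; the t ≤ 66 branch applies.
B = 138.5·ln(64.88 − 10) − 305.0 = 138.5·ln 54.88 − 305.0 = 138.5·4.0051 − 305.0 = 249.713.
Rounded: 250.

250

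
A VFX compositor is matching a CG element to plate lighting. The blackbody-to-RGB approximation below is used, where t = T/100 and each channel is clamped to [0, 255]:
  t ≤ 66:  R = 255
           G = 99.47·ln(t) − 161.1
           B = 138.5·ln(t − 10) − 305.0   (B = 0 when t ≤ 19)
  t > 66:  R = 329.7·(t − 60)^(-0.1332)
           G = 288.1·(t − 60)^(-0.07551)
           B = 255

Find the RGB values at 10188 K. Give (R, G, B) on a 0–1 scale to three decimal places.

(0.786, 0.852, 1.000)

t = 10188/100 = 101.88; the t > 66 branch applies.
R = 329.7·(101.88 − 60)^(-0.1332) = 329.7·41.88^(-0.1332) = 329.7·0.60806 = 200.478.
G = 288.1·(101.88 − 60)^(-0.07551) = 288.1·41.88^(-0.07551) = 288.1·0.75426 = 217.303.
B = 255 by definition for t > 66.
Dividing each by 255: (0.7862, 0.8522, 1.0000) → (0.786, 0.852, 1.000).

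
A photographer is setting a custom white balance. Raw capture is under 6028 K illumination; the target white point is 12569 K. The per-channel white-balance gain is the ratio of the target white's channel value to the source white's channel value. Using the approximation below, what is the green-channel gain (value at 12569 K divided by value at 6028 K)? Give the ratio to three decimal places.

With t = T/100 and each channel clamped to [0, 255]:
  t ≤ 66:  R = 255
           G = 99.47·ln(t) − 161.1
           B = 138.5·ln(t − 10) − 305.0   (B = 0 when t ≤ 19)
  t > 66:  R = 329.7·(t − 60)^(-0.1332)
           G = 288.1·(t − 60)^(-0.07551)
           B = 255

0.852

At 6028 K (t = 60.28):
  G = 99.47·ln 60.28 − 161.1 = 99.47·4.0990 − 161.1 = 246.628.
At 12569 K (t = 125.69):
  G = 288.1·(125.69 − 60)^(-0.07551) = 288.1·65.69^(-0.07551) = 288.1·0.72906 = 210.041.
Gain = 210.041 / 246.628 = 0.8517 → 0.852.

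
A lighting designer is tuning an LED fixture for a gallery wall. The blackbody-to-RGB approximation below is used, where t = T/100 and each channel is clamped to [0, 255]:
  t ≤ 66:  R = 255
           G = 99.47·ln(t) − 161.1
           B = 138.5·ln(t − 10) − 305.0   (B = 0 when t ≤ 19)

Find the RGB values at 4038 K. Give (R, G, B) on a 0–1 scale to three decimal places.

(1.000, 0.811, 0.658)

t = 4038/100 = 40.38; the t ≤ 66 branch applies.
R = 255 by definition for t ≤ 66.
G = 99.47·ln 40.38 − 161.1 = 99.47·3.6983 − 161.1 = 206.773.
B = 138.5·ln(40.38 − 10) − 305.0 = 138.5·ln 30.38 − 305.0 = 138.5·3.4138 − 305.0 = 167.809.
Dividing each by 255: (1.0000, 0.8109, 0.6581) → (1.000, 0.811, 0.658).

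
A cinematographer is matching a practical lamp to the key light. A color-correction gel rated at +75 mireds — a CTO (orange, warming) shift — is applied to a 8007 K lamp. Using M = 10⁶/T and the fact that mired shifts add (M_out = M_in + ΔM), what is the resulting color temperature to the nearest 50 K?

M_in = 10⁶/8007 = 124.89 mireds.
M_out = 124.89 + (+75) = 199.89 mireds.
T_out = 10⁶/199.89 = 5002.7 K → 5000 K.

5000 K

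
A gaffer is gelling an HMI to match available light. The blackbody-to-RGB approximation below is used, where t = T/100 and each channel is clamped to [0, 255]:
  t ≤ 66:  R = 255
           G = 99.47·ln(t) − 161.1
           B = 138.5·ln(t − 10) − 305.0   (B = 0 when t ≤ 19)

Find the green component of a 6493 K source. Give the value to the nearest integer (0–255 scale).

t = 6493/100 = 64.93; the t ≤ 66 branch applies.
G = 99.47·ln 64.93 − 161.1 = 99.47·4.1733 − 161.1 = 254.019.
Rounded: 254.

254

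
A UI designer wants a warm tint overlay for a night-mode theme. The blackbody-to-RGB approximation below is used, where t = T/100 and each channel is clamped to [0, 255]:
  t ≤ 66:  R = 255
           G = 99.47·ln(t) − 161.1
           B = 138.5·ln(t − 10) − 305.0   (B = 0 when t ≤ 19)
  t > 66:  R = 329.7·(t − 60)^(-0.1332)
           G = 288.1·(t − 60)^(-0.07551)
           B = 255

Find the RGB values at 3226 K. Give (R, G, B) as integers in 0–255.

(255, 184, 125)

t = 3226/100 = 32.26; the t ≤ 66 branch applies.
R = 255 by definition for t ≤ 66.
G = 99.47·ln 32.26 − 161.1 = 99.47·3.4738 − 161.1 = 184.442.
B = 138.5·ln(32.26 − 10) − 305.0 = 138.5·ln 22.26 − 305.0 = 138.5·3.1028 − 305.0 = 124.737.
Rounded: (255, 184, 125).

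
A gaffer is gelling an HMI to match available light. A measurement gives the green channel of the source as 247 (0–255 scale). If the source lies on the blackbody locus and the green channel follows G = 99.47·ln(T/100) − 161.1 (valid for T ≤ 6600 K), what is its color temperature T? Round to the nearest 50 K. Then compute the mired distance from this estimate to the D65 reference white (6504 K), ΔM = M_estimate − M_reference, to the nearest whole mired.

+12 mireds

ln t = (247 + 161.1) / 99.47 = 4.1027.
t = e^4.1027 = 60.506.
T = 100·t = 6051 K → 6050 K to the nearest 50 K.
M_estimate = 10⁶/6050 = 165.29; M_reference = 10⁶/6504 = 153.75.
ΔM = 165.29 − 153.75 = 11.54 → +12 mireds.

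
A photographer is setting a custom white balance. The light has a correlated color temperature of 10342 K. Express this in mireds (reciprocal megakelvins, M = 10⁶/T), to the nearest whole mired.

97 mireds

M = 10⁶ / 10342 = 96.693 → 97 mireds.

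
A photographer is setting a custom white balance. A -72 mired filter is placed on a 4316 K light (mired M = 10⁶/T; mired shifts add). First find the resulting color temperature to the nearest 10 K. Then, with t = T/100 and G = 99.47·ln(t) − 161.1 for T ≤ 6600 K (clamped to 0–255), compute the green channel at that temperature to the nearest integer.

M_in = 10⁶/4316 = 231.70; M_out = 231.70 + (-72) = 159.70.
T_out = 10⁶/159.70 = 6261.9 K → 6260 K; t = 62.6.
G = 99.47·ln 62.6 − 161.1 = 99.47·4.1368 − 161.1 = 250.384.
Rounded: 250.

250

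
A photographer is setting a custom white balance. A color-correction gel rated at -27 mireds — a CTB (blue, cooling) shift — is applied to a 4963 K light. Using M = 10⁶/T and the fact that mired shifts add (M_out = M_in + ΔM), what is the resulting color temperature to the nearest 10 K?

M_in = 10⁶/4963 = 201.49 mireds.
M_out = 201.49 + (-27) = 174.49 mireds.
T_out = 10⁶/174.49 = 5731.0 K → 5730 K.

5730 K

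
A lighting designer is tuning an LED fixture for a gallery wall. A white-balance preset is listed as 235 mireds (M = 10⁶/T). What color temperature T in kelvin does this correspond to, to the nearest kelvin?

T = 10⁶ / 235 = 4255.32 K → 4255 K.

4255 K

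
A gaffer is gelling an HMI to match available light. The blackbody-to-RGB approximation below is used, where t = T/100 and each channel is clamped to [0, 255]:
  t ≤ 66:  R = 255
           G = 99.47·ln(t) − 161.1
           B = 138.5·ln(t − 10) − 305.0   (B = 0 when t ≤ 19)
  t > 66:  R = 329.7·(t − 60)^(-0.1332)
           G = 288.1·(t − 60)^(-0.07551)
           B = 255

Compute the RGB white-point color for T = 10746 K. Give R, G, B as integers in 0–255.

t = 10746/100 = 107.46; the t > 66 branch applies.
R = 329.7·(107.46 − 60)^(-0.1332) = 329.7·47.46^(-0.1332) = 329.7·0.59802 = 197.166.
G = 288.1·(107.46 − 60)^(-0.07551) = 288.1·47.46^(-0.07551) = 288.1·0.74717 = 215.260.
B = 255 by definition for t > 66.
Rounded: (197, 215, 255).

R=197, G=215, B=255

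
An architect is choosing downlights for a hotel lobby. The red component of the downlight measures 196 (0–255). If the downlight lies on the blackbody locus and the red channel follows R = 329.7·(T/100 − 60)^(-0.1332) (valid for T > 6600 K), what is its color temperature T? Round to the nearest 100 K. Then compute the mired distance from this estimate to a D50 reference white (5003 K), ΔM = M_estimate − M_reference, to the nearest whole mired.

-109 mireds

(t − 60)^(-0.1332) = 196/329.7 = 0.59448.
t − 60 = 0.59448^(1/-0.1332) = 0.59448^(-7.508) = 49.621, so t = 109.621.
T = 100·t = 10962 K → 11000 K to the nearest 100 K.
M_estimate = 10⁶/11000 = 90.91; M_reference = 10⁶/5003 = 199.88.
ΔM = 90.91 − 199.88 = -108.97 → -109 mireds.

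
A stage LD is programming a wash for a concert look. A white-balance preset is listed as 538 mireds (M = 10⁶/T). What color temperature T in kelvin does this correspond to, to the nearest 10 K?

T = 10⁶ / 538 = 1858.74 K → 1860 K.

1860 K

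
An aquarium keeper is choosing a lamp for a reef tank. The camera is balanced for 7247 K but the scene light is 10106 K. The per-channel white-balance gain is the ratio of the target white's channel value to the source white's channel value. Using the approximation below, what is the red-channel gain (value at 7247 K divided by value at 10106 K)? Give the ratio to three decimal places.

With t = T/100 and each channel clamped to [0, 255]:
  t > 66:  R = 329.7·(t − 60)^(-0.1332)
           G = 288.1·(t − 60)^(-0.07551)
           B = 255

At 10106 K (t = 101.06):
  R = 329.7·(101.06 − 60)^(-0.1332) = 329.7·41.06^(-0.1332) = 329.7·0.60967 = 201.007.
At 7247 K (t = 72.47):
  R = 329.7·(72.47 − 60)^(-0.1332) = 329.7·12.47^(-0.1332) = 329.7·0.71455 = 235.586.
Gain = 235.586 / 201.007 = 1.1720 → 1.172.

1.172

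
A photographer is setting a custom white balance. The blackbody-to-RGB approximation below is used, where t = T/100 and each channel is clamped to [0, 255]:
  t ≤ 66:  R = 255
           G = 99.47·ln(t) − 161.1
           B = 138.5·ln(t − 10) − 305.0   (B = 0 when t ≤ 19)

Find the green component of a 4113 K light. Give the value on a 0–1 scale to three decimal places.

0.818

t = 4113/100 = 41.13; the t ≤ 66 branch applies.
G = 99.47·ln 41.13 − 161.1 = 99.47·3.7167 − 161.1 = 208.604.
On a 0–1 scale: 208.604/255 = 0.8181 → 0.818.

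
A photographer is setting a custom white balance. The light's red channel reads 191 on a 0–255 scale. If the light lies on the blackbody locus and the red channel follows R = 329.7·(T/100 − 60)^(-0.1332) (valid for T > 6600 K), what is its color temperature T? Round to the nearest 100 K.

12000 K

(t − 60)^(-0.1332) = 191/329.7 = 0.57931.
t − 60 = 0.57931^(1/-0.1332) = 0.57931^(-7.508) = 60.245, so t = 120.245.
T = 100·t = 12025 K → 12000 K to the nearest 100 K.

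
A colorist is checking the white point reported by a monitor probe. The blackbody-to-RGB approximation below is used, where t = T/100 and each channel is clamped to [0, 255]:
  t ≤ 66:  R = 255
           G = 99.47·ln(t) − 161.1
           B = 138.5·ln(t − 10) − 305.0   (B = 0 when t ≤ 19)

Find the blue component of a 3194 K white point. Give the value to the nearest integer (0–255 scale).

t = 3194/100 = 31.94; the t ≤ 66 branch applies.
B = 138.5·ln(31.94 − 10) − 305.0 = 138.5·ln 21.94 − 305.0 = 138.5·3.0883 − 305.0 = 122.731.
Rounded: 123.

123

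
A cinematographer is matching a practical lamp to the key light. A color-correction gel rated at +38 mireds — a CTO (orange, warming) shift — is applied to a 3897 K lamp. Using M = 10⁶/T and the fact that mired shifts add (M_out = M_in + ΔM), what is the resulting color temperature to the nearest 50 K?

M_in = 10⁶/3897 = 256.61 mireds.
M_out = 256.61 + (+38) = 294.61 mireds.
T_out = 10⁶/294.61 = 3394.3 K → 3400 K.

3400 K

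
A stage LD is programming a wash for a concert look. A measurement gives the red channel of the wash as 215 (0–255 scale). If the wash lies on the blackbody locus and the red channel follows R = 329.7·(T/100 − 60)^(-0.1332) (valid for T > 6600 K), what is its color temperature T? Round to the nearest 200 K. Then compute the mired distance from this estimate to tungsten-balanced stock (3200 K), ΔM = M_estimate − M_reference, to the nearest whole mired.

-193 mireds

(t − 60)^(-0.1332) = 215/329.7 = 0.65211.
t − 60 = 0.65211^(1/-0.1332) = 0.65211^(-7.508) = 24.774, so t = 84.774.
T = 100·t = 8477 K → 8400 K to the nearest 200 K.
M_estimate = 10⁶/8400 = 119.05; M_reference = 10⁶/3200 = 312.50.
ΔM = 119.05 − 312.50 = -193.45 → -193 mireds.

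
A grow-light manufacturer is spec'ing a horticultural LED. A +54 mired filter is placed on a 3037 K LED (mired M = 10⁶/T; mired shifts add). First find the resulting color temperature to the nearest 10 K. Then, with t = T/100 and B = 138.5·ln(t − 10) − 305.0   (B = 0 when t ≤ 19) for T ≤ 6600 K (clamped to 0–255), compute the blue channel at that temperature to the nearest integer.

M_in = 10⁶/3037 = 329.27; M_out = 329.27 + (+54) = 383.27.
T_out = 10⁶/383.27 = 2609.1 K → 2610 K; t = 26.1.
B = 138.5·ln(26.1 − 10) − 305.0 = 138.5·ln 16.1 − 305.0 = 138.5·2.7788 − 305.0 = 79.866.
Rounded: 80.

80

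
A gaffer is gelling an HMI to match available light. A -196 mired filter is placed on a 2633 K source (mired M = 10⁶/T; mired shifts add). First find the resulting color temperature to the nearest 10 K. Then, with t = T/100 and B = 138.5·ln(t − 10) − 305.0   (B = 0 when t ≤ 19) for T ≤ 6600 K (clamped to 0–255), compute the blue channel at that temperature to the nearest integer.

220

M_in = 10⁶/2633 = 379.79; M_out = 379.79 + (-196) = 183.79.
T_out = 10⁶/183.79 = 5440.8 K → 5440 K; t = 54.4.
B = 138.5·ln(54.4 − 10) − 305.0 = 138.5·ln 44.4 − 305.0 = 138.5·3.7932 − 305.0 = 220.364.
Rounded: 220.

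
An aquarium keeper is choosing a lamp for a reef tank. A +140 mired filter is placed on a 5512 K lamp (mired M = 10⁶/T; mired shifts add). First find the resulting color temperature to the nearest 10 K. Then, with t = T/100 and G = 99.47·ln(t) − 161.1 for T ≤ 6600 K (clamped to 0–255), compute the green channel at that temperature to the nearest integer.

181

M_in = 10⁶/5512 = 181.42; M_out = 181.42 + (+140) = 321.42.
T_out = 10⁶/321.42 = 3111.2 K → 3110 K; t = 31.1.
G = 99.47·ln 31.1 − 161.1 = 99.47·3.4372 − 161.1 = 180.799.
Rounded: 181.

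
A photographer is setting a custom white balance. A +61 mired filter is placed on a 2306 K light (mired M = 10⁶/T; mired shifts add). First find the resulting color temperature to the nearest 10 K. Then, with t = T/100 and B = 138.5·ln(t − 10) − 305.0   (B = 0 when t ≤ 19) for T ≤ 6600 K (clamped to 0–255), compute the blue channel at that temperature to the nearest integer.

17

M_in = 10⁶/2306 = 433.65; M_out = 433.65 + (+61) = 494.65.
T_out = 10⁶/494.65 = 2021.6 K → 2020 K; t = 20.2.
B = 138.5·ln(20.2 − 10) − 305.0 = 138.5·ln 10.2 − 305.0 = 138.5·2.3224 − 305.0 = 16.651.
Rounded: 17.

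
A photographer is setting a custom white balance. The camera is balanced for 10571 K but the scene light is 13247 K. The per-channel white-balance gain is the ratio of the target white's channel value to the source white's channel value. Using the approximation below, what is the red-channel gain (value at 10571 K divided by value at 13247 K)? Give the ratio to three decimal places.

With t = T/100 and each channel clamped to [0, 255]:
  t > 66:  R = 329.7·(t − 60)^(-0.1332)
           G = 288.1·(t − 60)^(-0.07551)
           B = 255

At 13247 K (t = 132.47):
  R = 329.7·(132.47 − 60)^(-0.1332) = 329.7·72.47^(-0.1332) = 329.7·0.56523 = 186.357.
At 10571 K (t = 105.71):
  R = 329.7·(105.71 − 60)^(-0.1332) = 329.7·45.71^(-0.1332) = 329.7·0.60102 = 198.155.
Gain = 198.155 / 186.357 = 1.0633 → 1.063.

1.063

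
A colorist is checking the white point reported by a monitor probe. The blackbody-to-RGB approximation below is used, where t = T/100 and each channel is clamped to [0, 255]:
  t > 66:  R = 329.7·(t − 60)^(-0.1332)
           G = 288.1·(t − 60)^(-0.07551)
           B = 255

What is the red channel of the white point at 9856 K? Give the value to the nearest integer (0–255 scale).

203

t = 9856/100 = 98.56; the t > 66 branch applies.
R = 329.7·(98.56 − 60)^(-0.1332) = 329.7·38.56^(-0.1332) = 329.7·0.61479 = 202.696.
Rounded: 203.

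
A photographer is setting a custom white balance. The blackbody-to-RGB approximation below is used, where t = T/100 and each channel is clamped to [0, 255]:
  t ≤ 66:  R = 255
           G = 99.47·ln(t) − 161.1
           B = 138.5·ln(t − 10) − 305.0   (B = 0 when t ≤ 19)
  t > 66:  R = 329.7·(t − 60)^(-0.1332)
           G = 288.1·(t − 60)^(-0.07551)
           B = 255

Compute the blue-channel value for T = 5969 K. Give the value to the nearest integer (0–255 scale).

t = 5969/100 = 59.69; the t ≤ 66 branch applies.
B = 138.5·ln(59.69 − 10) − 305.0 = 138.5·ln 49.69 − 305.0 = 138.5·3.9058 − 305.0 = 235.954.
Rounded: 236.

236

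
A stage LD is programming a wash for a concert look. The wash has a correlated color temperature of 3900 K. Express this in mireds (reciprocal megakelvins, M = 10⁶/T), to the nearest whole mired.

M = 10⁶ / 3900 = 256.410 → 256 mireds.

256 mireds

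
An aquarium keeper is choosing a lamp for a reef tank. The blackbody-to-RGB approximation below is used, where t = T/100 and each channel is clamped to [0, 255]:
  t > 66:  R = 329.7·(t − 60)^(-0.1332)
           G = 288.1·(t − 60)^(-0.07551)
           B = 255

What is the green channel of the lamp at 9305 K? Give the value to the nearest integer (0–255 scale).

221

t = 9305/100 = 93.05; the t > 66 branch applies.
G = 288.1·(93.05 − 60)^(-0.07551) = 288.1·33.05^(-0.07551) = 288.1·0.76787 = 221.223.
Rounded: 221.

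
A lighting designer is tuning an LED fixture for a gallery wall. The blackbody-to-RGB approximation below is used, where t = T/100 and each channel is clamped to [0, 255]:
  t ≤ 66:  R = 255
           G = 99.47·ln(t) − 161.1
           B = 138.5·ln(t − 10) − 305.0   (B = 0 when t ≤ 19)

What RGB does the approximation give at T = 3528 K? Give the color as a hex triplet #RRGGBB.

t = 3528/100 = 35.28; the t ≤ 66 branch applies.
R = 255 by definition for t ≤ 66.
G = 99.47·ln 35.28 − 161.1 = 99.47·3.5633 − 161.1 = 193.343.
B = 138.5·ln(35.28 − 10) − 305.0 = 138.5·ln 25.28 − 305.0 = 138.5·3.2300 − 305.0 = 142.357.
Rounded: (255, 193, 142).
In hex: #FFC18E.

#FFC18E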